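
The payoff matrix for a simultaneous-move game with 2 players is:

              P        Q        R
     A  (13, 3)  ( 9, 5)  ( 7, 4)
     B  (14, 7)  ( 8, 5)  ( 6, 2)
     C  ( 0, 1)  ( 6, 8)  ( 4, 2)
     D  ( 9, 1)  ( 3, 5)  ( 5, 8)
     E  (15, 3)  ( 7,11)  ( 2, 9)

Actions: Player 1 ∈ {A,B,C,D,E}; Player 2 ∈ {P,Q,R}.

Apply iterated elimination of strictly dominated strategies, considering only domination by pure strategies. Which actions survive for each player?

P1 drop C (A beats it: P:13>0 Q:9>6 R:7>4)
P1 drop D (A beats it: P:13>9 Q:9>3 R:7>5)
P2 drop R (Q beats it: A:5>4 B:5>2 E:11>9)
P1→{A,B,E} P2→{P,Q}

IESDS → P1:{A,B,E} P2:{P,Q}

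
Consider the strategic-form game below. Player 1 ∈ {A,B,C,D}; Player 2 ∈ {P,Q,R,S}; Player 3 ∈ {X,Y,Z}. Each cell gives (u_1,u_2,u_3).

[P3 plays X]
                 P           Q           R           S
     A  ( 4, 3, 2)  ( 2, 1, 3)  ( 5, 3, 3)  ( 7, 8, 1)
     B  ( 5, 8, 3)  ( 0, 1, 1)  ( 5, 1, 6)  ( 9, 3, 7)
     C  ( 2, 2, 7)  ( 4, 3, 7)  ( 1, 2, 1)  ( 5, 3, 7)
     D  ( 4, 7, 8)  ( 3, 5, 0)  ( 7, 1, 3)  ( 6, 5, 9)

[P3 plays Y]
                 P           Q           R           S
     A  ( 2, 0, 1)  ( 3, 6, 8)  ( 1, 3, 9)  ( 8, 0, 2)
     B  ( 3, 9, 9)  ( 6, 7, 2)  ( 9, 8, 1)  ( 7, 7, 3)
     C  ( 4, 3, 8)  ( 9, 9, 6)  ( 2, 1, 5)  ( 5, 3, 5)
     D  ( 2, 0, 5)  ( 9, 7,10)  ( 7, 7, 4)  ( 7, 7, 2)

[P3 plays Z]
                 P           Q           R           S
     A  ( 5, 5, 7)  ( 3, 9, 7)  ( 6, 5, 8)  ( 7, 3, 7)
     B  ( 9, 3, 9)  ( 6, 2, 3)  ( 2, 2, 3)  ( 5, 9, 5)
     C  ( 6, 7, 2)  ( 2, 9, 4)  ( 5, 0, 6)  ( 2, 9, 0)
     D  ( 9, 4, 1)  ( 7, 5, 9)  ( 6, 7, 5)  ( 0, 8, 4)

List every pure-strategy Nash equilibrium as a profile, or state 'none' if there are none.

PSNE = {(C,Q,X), (D,Q,Y)}

(A,P,X): not NE [P1→B gives 5>4; P2→S gives 8>3; P3→Z gives 7>2]
(A,P,Y): not NE [P1→C gives 4>2; P2→Q gives 6>0; P3→Z gives 7>1]
(A,P,Z): not NE [P1→D gives 9>5; P2→Q gives 9>5]
(A,Q,X): not NE [P1→C gives 4>2; P2→S gives 8>1; P3→Y gives 8>3]
(A,Q,Y): not NE [P1→D gives 9>3]
(A,Q,Z): not NE [P1→D gives 7>3; P3→Y gives 8>7]
(A,R,X): not NE [P1→D gives 7>5; P2→S gives 8>3; P3→Y gives 9>3]
(A,R,Y): not NE [P1→B gives 9>1; P2→Q gives 6>3]
(A,R,Z): not NE [P2→Q gives 9>5; P3→Y gives 9>8]
(A,S,X): not NE [P1→B gives 9>7; P3→Z gives 7>1]
(A,S,Y): not NE [P2→Q gives 6>0; P3→Z gives 7>2]
(A,S,Z): not NE [P2→Q gives 9>3]
(B,P,X): not NE [P3→Z gives 9>3]
(B,P,Y): not NE [P1→C gives 4>3]
(B,P,Z): not NE [P2→S gives 9>3]
(B,Q,X): not NE [P1→C gives 4>0; P2→P gives 8>1; P3→Z gives 3>1]
(B,Q,Y): not NE [P1→D gives 9>6; P2→P gives 9>7; P3→Z gives 3>2]
(B,Q,Z): not NE [P1→D gives 7>6; P2→S gives 9>2]
(B,R,X): not NE [P1→D gives 7>5; P2→P gives 8>1]
(B,R,Y): not NE [P2→P gives 9>8; P3→X gives 6>1]
(B,R,Z): not NE [P1→D gives 6>2; P2→S gives 9>2; P3→X gives 6>3]
(B,S,X): not NE [P2→P gives 8>3]
(B,S,Y): not NE [P1→A gives 8>7; P2→P gives 9>7; P3→X gives 7>3]
(B,S,Z): not NE [P1→A gives 7>5; P3→X gives 7>5]
(C,P,X): not NE [P1→B gives 5>2; P2→S gives 3>2; P3→Y gives 8>7]
(C,P,Y): not NE [P2→Q gives 9>3]
(C,P,Z): not NE [P1→D gives 9>6; P2→S gives 9>7; P3→Y gives 8>2]
(C,Q,X): NE
(C,Q,Y): not NE [P3→X gives 7>6]
(C,Q,Z): not NE [P1→D gives 7>2; P3→X gives 7>4]
(C,R,X): not NE [P1→D gives 7>1; P2→S gives 3>2; P3→Z gives 6>1]
(C,R,Y): not NE [P1→B gives 9>2; P2→Q gives 9>1; P3→Z gives 6>5]
(C,R,Z): not NE [P1→D gives 6>5; P2→S gives 9>0]
(C,S,X): not NE [P1→B gives 9>5]
(C,S,Y): not NE [P1→A gives 8>5; P2→Q gives 9>3; P3→X gives 7>5]
(C,S,Z): not NE [P1→A gives 7>2; P3→X gives 7>0]
(D,P,X): not NE [P1→B gives 5>4]
(D,P,Y): not NE [P1→C gives 4>2; P2→S gives 7>0; P3→X gives 8>5]
(D,P,Z): not NE [P2→S gives 8>4; P3→X gives 8>1]
(D,Q,X): not NE [P1→C gives 4>3; P2→P gives 7>5; P3→Y gives 10>0]
(D,Q,Y): NE
(D,Q,Z): not NE [P2→S gives 8>5; P3→Y gives 10>9]
(D,R,X): not NE [P2→P gives 7>1; P3→Z gives 5>3]
(D,R,Y): not NE [P1→B gives 9>7; P3→Z gives 5>4]
(D,R,Z): not NE [P2→S gives 8>7]
(D,S,X): not NE [P1→B gives 9>6; P2→P gives 7>5]
(D,S,Y): not NE [P1→A gives 8>7; P3→X gives 9>2]
(D,S,Z): not NE [P1→A gives 7>0; P3→X gives 9>4]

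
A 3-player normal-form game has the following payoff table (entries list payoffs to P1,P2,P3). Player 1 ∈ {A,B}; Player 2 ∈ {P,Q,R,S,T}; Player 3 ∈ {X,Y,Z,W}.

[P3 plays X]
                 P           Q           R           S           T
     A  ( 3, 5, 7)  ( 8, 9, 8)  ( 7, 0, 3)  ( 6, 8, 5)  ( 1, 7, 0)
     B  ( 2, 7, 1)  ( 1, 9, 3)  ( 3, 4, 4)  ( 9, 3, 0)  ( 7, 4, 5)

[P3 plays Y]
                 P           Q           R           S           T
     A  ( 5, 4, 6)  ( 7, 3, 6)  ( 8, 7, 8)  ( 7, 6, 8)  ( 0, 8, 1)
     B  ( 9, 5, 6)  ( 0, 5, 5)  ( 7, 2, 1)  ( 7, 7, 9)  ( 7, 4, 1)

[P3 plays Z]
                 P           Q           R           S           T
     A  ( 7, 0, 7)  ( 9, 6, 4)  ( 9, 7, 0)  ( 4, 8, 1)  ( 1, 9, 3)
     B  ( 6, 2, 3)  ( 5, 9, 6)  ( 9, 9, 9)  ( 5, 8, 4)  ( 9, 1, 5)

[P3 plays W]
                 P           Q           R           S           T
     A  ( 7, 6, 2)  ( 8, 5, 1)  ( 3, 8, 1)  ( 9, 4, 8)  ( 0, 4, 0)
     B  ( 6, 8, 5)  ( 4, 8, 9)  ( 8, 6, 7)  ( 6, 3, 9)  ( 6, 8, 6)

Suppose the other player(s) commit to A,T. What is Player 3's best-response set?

u_3(X vs A,T) = 0
u_3(Y vs A,T) = 1
u_3(Z vs A,T) = 3
u_3(W vs A,T) = 0
max payoff 3 at {Z}

BR_3 = {Z}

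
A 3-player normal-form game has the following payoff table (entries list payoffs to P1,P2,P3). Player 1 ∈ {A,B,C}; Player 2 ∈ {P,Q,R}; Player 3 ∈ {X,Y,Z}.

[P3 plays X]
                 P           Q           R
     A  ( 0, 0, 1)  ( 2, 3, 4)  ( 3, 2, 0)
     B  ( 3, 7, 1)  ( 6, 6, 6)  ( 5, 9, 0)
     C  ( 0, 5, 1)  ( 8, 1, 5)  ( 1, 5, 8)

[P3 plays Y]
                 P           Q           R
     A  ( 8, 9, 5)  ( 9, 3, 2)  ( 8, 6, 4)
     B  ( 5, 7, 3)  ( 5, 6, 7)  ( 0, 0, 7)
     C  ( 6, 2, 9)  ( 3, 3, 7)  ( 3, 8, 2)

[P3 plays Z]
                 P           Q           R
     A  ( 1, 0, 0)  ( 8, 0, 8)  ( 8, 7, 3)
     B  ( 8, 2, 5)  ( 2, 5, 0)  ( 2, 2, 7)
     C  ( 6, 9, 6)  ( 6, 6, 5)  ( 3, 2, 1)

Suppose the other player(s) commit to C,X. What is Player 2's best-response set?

u_2(P vs C,X) = 5
u_2(Q vs C,X) = 1
u_2(R vs C,X) = 5
max payoff 5 at {P,R}

BR_2 = {P,R}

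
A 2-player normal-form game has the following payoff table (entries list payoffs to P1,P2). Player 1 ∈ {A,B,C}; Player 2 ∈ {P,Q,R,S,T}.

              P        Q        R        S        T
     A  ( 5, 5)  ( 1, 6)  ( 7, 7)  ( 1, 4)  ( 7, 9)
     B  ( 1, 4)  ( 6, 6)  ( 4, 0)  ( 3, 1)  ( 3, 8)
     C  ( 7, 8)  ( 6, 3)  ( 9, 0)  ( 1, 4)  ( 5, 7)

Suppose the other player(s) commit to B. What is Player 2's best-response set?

u_2(P vs B) = 4
u_2(Q vs B) = 6
u_2(R vs B) = 0
u_2(S vs B) = 1
u_2(T vs B) = 8
max payoff 8 at {T}

P2 best: {T}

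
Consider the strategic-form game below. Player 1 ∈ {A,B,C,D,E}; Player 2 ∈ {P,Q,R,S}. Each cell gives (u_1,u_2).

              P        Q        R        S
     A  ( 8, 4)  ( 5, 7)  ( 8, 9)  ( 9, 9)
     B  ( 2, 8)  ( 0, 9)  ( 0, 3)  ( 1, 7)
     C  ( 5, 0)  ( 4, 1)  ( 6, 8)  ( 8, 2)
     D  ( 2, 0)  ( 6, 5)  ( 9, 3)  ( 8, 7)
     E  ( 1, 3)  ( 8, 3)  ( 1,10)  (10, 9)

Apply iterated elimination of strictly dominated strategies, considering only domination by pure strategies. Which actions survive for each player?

P1 drop B (A beats it: P:8>2 Q:5>0 R:8>0 S:9>1)
P1 drop C (A beats it: P:8>5 Q:5>4 R:8>6 S:9>8)
P2 drop P (R beats it: A:9>4 D:3>0 E:10>3)
P2 drop Q (S beats it: A:9>7 D:7>5 E:9>3)
P1→{A,D,E} P2→{R,S}

IESDS → P1:{A,D,E} P2:{R,S}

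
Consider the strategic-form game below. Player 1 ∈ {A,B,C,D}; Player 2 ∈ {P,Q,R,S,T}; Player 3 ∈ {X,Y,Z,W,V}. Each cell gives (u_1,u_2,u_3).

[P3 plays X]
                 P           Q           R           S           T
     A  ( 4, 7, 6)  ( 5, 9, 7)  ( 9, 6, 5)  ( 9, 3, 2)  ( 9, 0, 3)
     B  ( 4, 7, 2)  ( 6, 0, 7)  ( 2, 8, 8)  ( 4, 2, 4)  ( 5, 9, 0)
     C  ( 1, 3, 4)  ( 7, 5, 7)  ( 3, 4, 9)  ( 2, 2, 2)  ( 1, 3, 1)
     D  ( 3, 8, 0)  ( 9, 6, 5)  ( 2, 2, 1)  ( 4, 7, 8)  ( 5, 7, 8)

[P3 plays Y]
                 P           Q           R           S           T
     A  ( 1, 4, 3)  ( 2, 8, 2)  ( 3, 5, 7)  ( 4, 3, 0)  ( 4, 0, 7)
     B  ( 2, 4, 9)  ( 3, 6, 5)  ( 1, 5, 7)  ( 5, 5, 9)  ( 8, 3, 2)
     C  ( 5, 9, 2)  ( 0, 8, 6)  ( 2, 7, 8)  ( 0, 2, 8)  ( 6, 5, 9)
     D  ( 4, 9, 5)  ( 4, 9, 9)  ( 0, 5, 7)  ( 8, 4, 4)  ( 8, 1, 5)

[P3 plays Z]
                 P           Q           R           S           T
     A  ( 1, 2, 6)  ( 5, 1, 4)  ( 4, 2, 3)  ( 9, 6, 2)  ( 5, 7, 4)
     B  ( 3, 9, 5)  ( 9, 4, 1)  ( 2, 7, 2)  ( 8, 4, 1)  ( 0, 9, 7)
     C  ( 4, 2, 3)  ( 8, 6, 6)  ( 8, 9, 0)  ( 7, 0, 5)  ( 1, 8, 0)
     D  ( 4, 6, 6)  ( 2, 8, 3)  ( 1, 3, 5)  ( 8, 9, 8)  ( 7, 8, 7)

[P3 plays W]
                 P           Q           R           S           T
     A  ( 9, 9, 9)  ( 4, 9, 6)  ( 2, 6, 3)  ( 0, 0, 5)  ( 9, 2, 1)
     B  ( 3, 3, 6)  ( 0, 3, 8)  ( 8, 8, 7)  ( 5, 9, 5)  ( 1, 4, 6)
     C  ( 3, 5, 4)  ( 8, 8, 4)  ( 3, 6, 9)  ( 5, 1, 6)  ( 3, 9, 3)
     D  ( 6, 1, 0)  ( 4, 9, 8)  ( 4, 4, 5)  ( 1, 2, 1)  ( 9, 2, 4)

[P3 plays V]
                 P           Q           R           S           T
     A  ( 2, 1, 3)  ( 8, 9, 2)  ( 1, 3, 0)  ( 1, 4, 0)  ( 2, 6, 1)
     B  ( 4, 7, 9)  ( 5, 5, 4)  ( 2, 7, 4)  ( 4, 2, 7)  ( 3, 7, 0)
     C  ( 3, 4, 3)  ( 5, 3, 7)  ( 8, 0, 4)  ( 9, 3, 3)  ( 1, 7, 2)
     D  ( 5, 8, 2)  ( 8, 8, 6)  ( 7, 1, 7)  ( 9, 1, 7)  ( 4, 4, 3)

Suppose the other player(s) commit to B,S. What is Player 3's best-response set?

u_3(X vs B,S) = 4
u_3(Y vs B,S) = 9
u_3(Z vs B,S) = 1
u_3(W vs B,S) = 5
u_3(V vs B,S) = 7
max payoff 9 at {Y}

P3 best: {Y}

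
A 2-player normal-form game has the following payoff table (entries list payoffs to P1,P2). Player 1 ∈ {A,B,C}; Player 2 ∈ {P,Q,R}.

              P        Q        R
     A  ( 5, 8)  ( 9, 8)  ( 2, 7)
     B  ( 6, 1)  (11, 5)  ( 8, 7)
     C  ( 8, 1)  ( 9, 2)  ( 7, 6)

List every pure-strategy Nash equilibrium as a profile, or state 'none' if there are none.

Nash profiles: (B,R)

(A,P): not NE [P1→C gives 8>5]
(A,Q): not NE [P1→B gives 11>9]
(A,R): not NE [P1→B gives 8>2; P2→Q gives 8>7]
(B,P): not NE [P1→C gives 8>6; P2→R gives 7>1]
(B,Q): not NE [P2→R gives 7>5]
(B,R): NE
(C,P): not NE [P2→R gives 6>1]
(C,Q): not NE [P1→B gives 11>9; P2→R gives 6>2]
(C,R): not NE [P1→B gives 8>7]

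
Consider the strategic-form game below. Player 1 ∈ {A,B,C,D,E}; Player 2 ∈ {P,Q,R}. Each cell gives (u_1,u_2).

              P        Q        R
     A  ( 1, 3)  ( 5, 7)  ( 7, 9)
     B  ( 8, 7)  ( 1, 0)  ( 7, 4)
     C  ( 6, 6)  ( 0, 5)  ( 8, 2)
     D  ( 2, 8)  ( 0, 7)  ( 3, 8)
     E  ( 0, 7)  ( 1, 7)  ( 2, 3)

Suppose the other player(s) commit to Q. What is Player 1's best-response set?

BR_1 = {A}

u_1(A vs Q) = 5
u_1(B vs Q) = 1
u_1(C vs Q) = 0
u_1(D vs Q) = 0
u_1(E vs Q) = 1
max payoff 5 at {A}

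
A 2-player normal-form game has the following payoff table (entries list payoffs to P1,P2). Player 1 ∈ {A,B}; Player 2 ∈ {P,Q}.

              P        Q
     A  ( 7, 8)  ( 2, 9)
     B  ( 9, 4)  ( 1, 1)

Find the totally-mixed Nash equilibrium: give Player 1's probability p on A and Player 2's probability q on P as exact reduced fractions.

p=3/4, q=1/3

P1 indiff ⇒ q·7+(1-q)·2 = q·9+(1-q)·1 ⇒ q(-2) = (1-q)(-1) ⇒ q = 1/3
P2 indiff ⇒ p·8+(1-p)·4 = p·9+(1-p)·1 ⇒ p(-1) = (1-p)(-3) ⇒ p = 3/4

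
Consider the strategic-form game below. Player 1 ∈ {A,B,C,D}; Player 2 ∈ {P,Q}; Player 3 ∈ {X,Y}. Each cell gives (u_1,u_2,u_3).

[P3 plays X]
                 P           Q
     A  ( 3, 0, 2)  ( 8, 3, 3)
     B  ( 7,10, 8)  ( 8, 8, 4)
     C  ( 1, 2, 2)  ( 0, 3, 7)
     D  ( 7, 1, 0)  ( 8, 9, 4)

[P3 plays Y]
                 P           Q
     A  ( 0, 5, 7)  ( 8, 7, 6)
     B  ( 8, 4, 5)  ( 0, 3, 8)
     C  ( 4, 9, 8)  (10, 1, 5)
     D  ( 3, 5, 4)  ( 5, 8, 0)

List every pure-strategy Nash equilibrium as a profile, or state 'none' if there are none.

PSNE = {(B,P,X), (D,Q,X)}

(A,P,X): not NE [P1→D gives 7>3; P2→Q gives 3>0; P3→Y gives 7>2]
(A,P,Y): not NE [P1→B gives 8>0; P2→Q gives 7>5]
(A,Q,X): not NE [P3→Y gives 6>3]
(A,Q,Y): not NE [P1→C gives 10>8]
(B,P,X): NE
(B,P,Y): not NE [P3→X gives 8>5]
(B,Q,X): not NE [P2→P gives 10>8; P3→Y gives 8>4]
(B,Q,Y): not NE [P1→C gives 10>0; P2→P gives 4>3]
(C,P,X): not NE [P1→D gives 7>1; P2→Q gives 3>2; P3→Y gives 8>2]
(C,P,Y): not NE [P1→B gives 8>4]
(C,Q,X): not NE [P1→D gives 8>0]
(C,Q,Y): not NE [P2→P gives 9>1; P3→X gives 7>5]
(D,P,X): not NE [P2→Q gives 9>1; P3→Y gives 4>0]
(D,P,Y): not NE [P1→B gives 8>3; P2→Q gives 8>5]
(D,Q,X): NE
(D,Q,Y): not NE [P1→C gives 10>5; P3→X gives 4>0]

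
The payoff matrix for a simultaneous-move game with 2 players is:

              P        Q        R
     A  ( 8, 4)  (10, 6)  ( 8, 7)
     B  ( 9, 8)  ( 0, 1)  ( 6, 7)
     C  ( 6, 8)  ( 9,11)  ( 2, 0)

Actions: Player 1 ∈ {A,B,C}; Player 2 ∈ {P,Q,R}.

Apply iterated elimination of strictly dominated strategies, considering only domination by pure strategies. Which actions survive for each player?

P1 drop C (A beats it: P:8>6 Q:10>9 R:8>2)
P2 drop Q (R beats it: A:7>6 B:7>1)
P1→{A,B} P2→{P,R}

IESDS → P1:{A,B} P2:{P,R}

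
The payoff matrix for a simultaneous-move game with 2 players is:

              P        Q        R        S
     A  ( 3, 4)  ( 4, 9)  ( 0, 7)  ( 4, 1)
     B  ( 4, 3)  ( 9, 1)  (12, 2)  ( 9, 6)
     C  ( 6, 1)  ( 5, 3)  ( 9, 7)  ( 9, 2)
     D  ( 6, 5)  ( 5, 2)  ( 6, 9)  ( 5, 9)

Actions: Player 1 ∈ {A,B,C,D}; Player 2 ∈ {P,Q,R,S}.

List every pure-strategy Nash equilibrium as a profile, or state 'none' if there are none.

(A,P): not NE [P1→D gives 6>3; P2→Q gives 9>4]
(A,Q): not NE [P1→B gives 9>4]
(A,R): not NE [P1→B gives 12>0; P2→Q gives 9>7]
(A,S): not NE [P1→C gives 9>4; P2→Q gives 9>1]
(B,P): not NE [P1→D gives 6>4; P2→S gives 6>3]
(B,Q): not NE [P2→S gives 6>1]
(B,R): not NE [P2→S gives 6>2]
(B,S): NE
(C,P): not NE [P2→R gives 7>1]
(C,Q): not NE [P1→B gives 9>5; P2→R gives 7>3]
(C,R): not NE [P1→B gives 12>9]
(C,S): not NE [P2→R gives 7>2]
(D,P): not NE [P2→S gives 9>5]
(D,Q): not NE [P1→B gives 9>5; P2→S gives 9>2]
(D,R): not NE [P1→B gives 12>6]
(D,S): not NE [P1→C gives 9>5]

PSNE = {(B,S)}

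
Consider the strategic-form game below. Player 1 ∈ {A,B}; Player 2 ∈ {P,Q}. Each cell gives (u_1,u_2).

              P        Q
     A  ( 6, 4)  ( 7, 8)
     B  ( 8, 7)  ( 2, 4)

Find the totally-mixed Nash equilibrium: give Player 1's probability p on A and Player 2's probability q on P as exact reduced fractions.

p=3/7, q=5/7

P1 indiff ⇒ q·6+(1-q)·7 = q·8+(1-q)·2 ⇒ q(-2) = (1-q)(-5) ⇒ q = 5/7
P2 indiff ⇒ p·4+(1-p)·7 = p·8+(1-p)·4 ⇒ p(-4) = (1-p)(-3) ⇒ p = 3/7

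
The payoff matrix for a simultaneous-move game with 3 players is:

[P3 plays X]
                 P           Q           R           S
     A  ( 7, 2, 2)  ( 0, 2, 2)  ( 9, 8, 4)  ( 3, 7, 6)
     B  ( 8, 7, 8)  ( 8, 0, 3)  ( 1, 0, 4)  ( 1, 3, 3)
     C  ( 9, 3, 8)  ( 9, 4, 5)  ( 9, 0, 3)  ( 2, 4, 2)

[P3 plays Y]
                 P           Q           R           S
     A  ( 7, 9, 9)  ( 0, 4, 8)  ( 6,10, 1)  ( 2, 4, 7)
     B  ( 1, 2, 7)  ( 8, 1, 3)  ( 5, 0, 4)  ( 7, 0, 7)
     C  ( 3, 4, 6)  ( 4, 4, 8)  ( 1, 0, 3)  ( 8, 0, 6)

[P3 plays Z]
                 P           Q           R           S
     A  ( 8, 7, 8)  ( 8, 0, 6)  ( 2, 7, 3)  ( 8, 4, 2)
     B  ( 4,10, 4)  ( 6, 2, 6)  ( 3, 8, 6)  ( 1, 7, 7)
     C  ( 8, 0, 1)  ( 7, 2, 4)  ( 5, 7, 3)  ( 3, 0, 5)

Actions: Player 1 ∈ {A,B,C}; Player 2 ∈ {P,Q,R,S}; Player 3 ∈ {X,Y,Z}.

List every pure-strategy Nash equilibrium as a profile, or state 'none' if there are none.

NE set: (A,R,X), (C,R,Z)

(A,P,X): not NE [P1→C gives 9>7; P2→R gives 8>2; P3→Y gives 9>2]
(A,P,Y): not NE [P2→R gives 10>9]
(A,P,Z): not NE [P3→Y gives 9>8]
(A,Q,X): not NE [P1→C gives 9>0; P2→R gives 8>2; P3→Y gives 8>2]
(A,Q,Y): not NE [P1→B gives 8>0; P2→R gives 10>4]
(A,Q,Z): not NE [P2→R gives 7>0; P3→Y gives 8>6]
(A,R,X): NE
(A,R,Y): not NE [P3→X gives 4>1]
(A,R,Z): not NE [P1→C gives 5>2; P3→X gives 4>3]
(A,S,X): not NE [P2→R gives 8>7; P3→Y gives 7>6]
(A,S,Y): not NE [P1→C gives 8>2; P2→R gives 10>4]
(A,S,Z): not NE [P2→R gives 7>4; P3→Y gives 7>2]
(B,P,X): not NE [P1→C gives 9>8]
(B,P,Y): not NE [P1→A gives 7>1; P3→X gives 8>7]
(B,P,Z): not NE [P1→C gives 8>4; P3→X gives 8>4]
(B,Q,X): not NE [P1→C gives 9>8; P2→P gives 7>0; P3→Z gives 6>3]
(B,Q,Y): not NE [P2→P gives 2>1; P3→Z gives 6>3]
(B,Q,Z): not NE [P1→A gives 8>6; P2→P gives 10>2]
(B,R,X): not NE [P1→C gives 9>1; P2→P gives 7>0; P3→Z gives 6>4]
(B,R,Y): not NE [P1→A gives 6>5; P2→P gives 2>0; P3→Z gives 6>4]
(B,R,Z): not NE [P1→C gives 5>3; P2→P gives 10>8]
(B,S,X): not NE [P1→A gives 3>1; P2→P gives 7>3; P3→Z gives 7>3]
(B,S,Y): not NE [P1→C gives 8>7; P2→P gives 2>0]
(B,S,Z): not NE [P1→A gives 8>1; P2→P gives 10>7]
(C,P,X): not NE [P2→S gives 4>3]
(C,P,Y): not NE [P1→A gives 7>3; P3→X gives 8>6]
(C,P,Z): not NE [P2→R gives 7>0; P3→X gives 8>1]
(C,Q,X): not NE [P3→Y gives 8>5]
(C,Q,Y): not NE [P1→B gives 8>4]
(C,Q,Z): not NE [P1→A gives 8>7; P2→R gives 7>2; P3→Y gives 8>4]
(C,R,X): not NE [P2→S gives 4>0]
(C,R,Y): not NE [P1→A gives 6>1; P2→Q gives 4>0]
(C,R,Z): NE
(C,S,X): not NE [P1→A gives 3>2; P3→Y gives 6>2]
(C,S,Y): not NE [P2→Q gives 4>0]
(C,S,Z): not NE [P1→A gives 8>3; P2→R gives 7>0; P3→Y gives 6>5]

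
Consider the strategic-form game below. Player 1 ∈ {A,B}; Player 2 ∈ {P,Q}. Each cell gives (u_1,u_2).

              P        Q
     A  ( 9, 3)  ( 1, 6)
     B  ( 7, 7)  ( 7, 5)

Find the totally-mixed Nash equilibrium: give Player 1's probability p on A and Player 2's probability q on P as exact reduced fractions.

p=2/5, q=3/4

P1 indiff ⇒ q·9+(1-q)·1 = q·7+(1-q)·7 ⇒ q(2) = (1-q)(6) ⇒ q = 3/4
P2 indiff ⇒ p·3+(1-p)·7 = p·6+(1-p)·5 ⇒ p(-3) = (1-p)(-2) ⇒ p = 2/5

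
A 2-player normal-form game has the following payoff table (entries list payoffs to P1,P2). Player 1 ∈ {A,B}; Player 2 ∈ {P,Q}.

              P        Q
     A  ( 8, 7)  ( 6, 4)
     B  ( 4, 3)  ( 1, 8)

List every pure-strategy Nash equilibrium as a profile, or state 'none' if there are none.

(A,P): NE
(A,Q): not NE [P2→P gives 7>4]
(B,P): not NE [P1→A gives 8>4; P2→Q gives 8>3]
(B,Q): not NE [P1→A gives 6>1]

NE set: (A,P)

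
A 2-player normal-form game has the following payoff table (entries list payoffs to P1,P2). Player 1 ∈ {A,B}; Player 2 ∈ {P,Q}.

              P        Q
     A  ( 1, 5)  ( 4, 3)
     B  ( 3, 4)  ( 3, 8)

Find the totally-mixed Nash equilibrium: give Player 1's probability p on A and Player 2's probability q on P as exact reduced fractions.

p=2/3, q=1/3

P1 indiff ⇒ q·1+(1-q)·4 = q·3+(1-q)·3 ⇒ q(-2) = (1-q)(-1) ⇒ q = 1/3
P2 indiff ⇒ p·5+(1-p)·4 = p·3+(1-p)·8 ⇒ p(2) = (1-p)(4) ⇒ p = 2/3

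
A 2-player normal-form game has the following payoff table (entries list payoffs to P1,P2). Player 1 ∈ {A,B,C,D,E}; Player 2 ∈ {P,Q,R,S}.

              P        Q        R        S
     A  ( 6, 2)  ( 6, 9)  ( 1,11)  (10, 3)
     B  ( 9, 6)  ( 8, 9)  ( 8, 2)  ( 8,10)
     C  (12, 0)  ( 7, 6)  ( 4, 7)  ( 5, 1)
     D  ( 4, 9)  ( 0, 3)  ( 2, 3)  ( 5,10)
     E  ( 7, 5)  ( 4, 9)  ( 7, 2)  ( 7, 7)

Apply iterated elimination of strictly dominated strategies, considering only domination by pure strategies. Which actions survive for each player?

P1 drop D (B beats it: P:9>4 Q:8>0 R:8>2 S:8>5)
P1 drop E (B beats it: P:9>7 Q:8>4 R:8>7 S:8>7)
P2 drop P (Q beats it: A:9>2 B:9>6 C:6>0)
P1 drop C (B beats it: Q:8>7 R:8>4 S:8>5)
P1→{A,B} P2→{Q,R,S}

Survivors P1:{A,B} P2:{Q,R,S}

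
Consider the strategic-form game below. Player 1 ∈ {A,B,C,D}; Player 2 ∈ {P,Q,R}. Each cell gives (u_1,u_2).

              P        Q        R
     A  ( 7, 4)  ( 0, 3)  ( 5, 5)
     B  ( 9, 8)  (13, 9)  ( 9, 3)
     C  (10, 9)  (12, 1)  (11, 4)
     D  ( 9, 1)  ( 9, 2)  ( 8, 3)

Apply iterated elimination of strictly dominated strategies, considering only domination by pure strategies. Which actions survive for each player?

Remaining: P1:{B,C} P2:{P,Q}

P1 drop A (B beats it: P:9>7 Q:13>0 R:9>5)
P1 drop D (C beats it: P:10>9 Q:12>9 R:11>8)
P2 drop R (P beats it: B:8>3 C:9>4)
P1→{B,C} P2→{P,Q}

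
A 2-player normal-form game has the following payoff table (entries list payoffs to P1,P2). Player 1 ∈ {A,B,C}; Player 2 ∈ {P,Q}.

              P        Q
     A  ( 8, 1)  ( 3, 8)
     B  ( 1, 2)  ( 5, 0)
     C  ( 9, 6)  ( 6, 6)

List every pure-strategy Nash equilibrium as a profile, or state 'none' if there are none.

(A,P): not NE [P1→C gives 9>8; P2→Q gives 8>1]
(A,Q): not NE [P1→C gives 6>3]
(B,P): not NE [P1→C gives 9>1]
(B,Q): not NE [P1→C gives 6>5; P2→P gives 2>0]
(C,P): NE
(C,Q): NE

Nash profiles: (C,P), (C,Q)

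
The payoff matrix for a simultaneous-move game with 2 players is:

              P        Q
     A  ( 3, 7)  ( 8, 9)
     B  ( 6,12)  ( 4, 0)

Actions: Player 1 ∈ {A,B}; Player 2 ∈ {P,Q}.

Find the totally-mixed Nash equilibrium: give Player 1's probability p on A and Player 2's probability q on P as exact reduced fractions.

P1 indiff ⇒ q·3+(1-q)·8 = q·6+(1-q)·4 ⇒ q(-3) = (1-q)(-4) ⇒ q = 4/7
P2 indiff ⇒ p·7+(1-p)·12 = p·9+(1-p)·0 ⇒ p(-2) = (1-p)(-12) ⇒ p = 6/7

(p,q) = (6/7, 4/7)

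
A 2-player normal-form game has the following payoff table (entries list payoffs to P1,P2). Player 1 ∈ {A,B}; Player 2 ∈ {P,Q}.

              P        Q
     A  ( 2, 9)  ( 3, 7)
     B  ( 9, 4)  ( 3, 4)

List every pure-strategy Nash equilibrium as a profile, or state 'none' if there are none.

(A,P): not NE [P1→B gives 9>2]
(A,Q): not NE [P2→P gives 9>7]
(B,P): NE
(B,Q): NE

Nash profiles: (B,P), (B,Q)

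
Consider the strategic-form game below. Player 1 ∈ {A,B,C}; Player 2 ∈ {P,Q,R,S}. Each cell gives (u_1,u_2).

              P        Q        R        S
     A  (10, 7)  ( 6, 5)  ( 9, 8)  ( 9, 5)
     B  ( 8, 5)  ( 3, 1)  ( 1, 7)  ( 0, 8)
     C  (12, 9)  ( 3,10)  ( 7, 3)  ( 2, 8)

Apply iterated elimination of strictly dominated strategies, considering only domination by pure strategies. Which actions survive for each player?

P1 drop B (A beats it: P:10>8 Q:6>3 R:9>1 S:9>0)
P2 drop S (P beats it: A:7>5 C:9>8)
P1→{A,C} P2→{P,Q,R}

IESDS → P1:{A,C} P2:{P,Q,R}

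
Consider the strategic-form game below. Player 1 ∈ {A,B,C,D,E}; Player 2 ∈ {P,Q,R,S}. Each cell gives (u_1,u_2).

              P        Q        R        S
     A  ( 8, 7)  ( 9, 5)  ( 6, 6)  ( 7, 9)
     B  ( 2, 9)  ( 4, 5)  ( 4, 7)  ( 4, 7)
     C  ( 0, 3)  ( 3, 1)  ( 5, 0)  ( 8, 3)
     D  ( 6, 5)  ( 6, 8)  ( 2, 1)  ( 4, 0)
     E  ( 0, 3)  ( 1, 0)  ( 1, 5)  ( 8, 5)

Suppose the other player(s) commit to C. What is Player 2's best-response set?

P2 best: {P,S}

u_2(P vs C) = 3
u_2(Q vs C) = 1
u_2(R vs C) = 0
u_2(S vs C) = 3
max payoff 3 at {P,S}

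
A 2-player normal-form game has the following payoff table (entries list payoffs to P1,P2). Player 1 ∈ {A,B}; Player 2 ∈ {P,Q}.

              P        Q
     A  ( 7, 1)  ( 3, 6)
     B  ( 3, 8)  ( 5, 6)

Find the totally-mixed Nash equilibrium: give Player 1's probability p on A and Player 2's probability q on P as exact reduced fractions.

P1 indiff ⇒ q·7+(1-q)·3 = q·3+(1-q)·5 ⇒ q(4) = (1-q)(2) ⇒ q = 1/3
P2 indiff ⇒ p·1+(1-p)·8 = p·6+(1-p)·6 ⇒ p(-5) = (1-p)(-2) ⇒ p = 2/7

P1 mixes 2/7 on A; P2 mixes 1/3 on P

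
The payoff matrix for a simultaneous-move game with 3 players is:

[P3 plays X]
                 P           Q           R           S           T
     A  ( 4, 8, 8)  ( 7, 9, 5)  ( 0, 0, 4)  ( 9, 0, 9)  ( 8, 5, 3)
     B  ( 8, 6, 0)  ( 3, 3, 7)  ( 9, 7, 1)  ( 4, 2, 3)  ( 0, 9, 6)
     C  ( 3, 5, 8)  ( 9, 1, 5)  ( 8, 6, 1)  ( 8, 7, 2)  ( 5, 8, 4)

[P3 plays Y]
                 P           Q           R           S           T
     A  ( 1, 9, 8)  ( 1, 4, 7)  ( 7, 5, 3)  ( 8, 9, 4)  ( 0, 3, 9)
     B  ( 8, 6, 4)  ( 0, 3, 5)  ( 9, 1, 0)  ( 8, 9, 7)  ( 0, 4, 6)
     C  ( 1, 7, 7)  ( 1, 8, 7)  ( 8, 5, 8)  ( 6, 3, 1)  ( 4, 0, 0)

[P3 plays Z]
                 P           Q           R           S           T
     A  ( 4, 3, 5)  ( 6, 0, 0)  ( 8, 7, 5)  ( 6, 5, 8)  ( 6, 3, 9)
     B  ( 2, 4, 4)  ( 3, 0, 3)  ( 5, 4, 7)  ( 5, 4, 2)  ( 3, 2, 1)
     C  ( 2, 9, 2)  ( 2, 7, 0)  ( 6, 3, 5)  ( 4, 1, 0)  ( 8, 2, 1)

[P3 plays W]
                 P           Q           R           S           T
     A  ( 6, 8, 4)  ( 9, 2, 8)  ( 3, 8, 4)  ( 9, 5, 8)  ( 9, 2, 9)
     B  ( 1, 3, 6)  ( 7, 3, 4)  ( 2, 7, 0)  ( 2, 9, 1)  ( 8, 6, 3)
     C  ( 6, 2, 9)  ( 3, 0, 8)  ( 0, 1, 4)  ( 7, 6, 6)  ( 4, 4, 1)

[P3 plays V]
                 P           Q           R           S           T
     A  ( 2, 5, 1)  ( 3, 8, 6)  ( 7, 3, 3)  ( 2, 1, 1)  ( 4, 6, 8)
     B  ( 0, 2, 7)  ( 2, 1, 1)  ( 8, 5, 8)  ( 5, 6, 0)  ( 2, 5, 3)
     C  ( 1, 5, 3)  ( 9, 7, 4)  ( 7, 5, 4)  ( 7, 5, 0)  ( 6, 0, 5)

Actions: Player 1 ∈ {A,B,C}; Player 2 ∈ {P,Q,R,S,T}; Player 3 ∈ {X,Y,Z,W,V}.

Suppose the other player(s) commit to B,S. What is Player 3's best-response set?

P3 best: {Y}

u_3(X vs B,S) = 3
u_3(Y vs B,S) = 7
u_3(Z vs B,S) = 2
u_3(W vs B,S) = 1
u_3(V vs B,S) = 0
max payoff 7 at {Y}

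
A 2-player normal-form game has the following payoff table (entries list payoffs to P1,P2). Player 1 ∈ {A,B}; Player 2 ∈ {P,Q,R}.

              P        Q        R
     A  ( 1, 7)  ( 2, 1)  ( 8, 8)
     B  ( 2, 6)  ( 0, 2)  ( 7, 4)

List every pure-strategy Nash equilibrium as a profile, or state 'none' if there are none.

Nash profiles: (A,R), (B,P)

(A,P): not NE [P1→B gives 2>1; P2→R gives 8>7]
(A,Q): not NE [P2→R gives 8>1]
(A,R): NE
(B,P): NE
(B,Q): not NE [P1→A gives 2>0; P2→P gives 6>2]
(B,R): not NE [P1→A gives 8>7; P2→P gives 6>4]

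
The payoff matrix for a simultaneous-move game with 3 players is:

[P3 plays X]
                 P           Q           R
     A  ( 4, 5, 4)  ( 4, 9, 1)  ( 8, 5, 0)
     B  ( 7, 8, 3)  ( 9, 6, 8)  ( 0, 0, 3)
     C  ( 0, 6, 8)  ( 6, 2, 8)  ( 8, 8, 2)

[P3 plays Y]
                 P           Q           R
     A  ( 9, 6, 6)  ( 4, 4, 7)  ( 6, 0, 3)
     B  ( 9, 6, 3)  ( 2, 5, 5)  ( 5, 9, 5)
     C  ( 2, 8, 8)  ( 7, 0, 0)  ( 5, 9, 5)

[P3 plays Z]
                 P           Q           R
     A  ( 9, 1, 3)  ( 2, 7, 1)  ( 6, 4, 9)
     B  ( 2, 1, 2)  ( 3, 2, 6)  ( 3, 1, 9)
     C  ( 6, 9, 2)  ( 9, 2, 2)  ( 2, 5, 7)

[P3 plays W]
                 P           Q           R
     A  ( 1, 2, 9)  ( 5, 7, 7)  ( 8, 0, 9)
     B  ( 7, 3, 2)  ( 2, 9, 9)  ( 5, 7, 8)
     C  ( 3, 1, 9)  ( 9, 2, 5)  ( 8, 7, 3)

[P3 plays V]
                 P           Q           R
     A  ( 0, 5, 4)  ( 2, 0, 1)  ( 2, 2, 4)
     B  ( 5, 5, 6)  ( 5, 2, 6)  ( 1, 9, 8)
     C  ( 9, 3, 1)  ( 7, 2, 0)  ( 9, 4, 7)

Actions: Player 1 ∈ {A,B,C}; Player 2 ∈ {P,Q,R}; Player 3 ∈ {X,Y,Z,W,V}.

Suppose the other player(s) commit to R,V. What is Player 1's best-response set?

argmax u_1 = {C}

u_1(A vs R,V) = 2
u_1(B vs R,V) = 1
u_1(C vs R,V) = 9
max payoff 9 at {C}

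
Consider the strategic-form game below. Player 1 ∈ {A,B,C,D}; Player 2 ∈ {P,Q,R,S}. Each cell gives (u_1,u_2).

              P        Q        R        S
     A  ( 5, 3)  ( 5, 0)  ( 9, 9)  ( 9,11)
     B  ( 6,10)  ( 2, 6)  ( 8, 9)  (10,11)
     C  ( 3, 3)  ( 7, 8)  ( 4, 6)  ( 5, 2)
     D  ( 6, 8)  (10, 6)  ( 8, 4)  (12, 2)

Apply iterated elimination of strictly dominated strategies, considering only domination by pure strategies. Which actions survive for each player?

P1 drop C (D beats it: P:6>3 Q:10>7 R:8>4 S:12>5)
P2 drop Q (P beats it: A:3>0 B:10>6 D:8>6)
P1→{A,B,D} P2→{P,R,S}

IESDS → P1:{A,B,D} P2:{P,R,S}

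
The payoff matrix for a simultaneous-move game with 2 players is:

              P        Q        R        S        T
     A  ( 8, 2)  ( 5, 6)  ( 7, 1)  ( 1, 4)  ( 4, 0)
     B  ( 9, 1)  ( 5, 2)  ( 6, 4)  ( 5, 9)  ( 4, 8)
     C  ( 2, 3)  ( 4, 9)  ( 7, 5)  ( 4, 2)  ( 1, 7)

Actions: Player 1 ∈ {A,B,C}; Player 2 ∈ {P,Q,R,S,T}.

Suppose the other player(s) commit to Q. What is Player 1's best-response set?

u_1(A vs Q) = 5
u_1(B vs Q) = 5
u_1(C vs Q) = 4
max payoff 5 at {A,B}

argmax u_1 = {A,B}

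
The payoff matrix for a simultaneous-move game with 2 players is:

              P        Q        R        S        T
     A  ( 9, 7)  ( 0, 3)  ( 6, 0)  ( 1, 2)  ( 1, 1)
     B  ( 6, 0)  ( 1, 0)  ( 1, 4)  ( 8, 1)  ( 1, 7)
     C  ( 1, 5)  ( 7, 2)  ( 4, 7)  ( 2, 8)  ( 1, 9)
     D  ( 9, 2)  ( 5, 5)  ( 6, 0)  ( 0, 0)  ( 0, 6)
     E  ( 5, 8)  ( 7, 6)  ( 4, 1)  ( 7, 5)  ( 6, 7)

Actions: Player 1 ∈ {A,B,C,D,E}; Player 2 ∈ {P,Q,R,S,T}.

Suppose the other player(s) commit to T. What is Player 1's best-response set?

u_1(A vs T) = 1
u_1(B vs T) = 1
u_1(C vs T) = 1
u_1(D vs T) = 0
u_1(E vs T) = 6
max payoff 6 at {E}

P1 best: {E}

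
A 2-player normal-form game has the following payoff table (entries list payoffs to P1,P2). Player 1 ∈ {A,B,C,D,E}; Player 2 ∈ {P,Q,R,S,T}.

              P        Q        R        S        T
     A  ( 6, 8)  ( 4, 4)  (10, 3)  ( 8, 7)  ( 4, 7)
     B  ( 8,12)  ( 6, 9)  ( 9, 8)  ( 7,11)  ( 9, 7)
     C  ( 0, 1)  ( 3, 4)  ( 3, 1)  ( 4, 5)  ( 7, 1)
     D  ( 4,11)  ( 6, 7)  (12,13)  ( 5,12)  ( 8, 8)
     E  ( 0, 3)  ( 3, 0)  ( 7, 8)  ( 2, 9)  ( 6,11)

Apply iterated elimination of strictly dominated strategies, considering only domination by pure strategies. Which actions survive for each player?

Survivors P1:{A,B,D} P2:{P,R,S}

P1 drop C (B beats it: P:8>0 Q:6>3 R:9>3 S:7>4 T:9>7)
P1 drop E (B beats it: P:8>0 Q:6>3 R:9>7 S:7>2 T:9>6)
P2 drop Q (P beats it: A:8>4 B:12>9 D:11>7)
P2 drop T (P beats it: A:8>7 B:12>7 D:11>8)
P1→{A,B,D} P2→{P,R,S}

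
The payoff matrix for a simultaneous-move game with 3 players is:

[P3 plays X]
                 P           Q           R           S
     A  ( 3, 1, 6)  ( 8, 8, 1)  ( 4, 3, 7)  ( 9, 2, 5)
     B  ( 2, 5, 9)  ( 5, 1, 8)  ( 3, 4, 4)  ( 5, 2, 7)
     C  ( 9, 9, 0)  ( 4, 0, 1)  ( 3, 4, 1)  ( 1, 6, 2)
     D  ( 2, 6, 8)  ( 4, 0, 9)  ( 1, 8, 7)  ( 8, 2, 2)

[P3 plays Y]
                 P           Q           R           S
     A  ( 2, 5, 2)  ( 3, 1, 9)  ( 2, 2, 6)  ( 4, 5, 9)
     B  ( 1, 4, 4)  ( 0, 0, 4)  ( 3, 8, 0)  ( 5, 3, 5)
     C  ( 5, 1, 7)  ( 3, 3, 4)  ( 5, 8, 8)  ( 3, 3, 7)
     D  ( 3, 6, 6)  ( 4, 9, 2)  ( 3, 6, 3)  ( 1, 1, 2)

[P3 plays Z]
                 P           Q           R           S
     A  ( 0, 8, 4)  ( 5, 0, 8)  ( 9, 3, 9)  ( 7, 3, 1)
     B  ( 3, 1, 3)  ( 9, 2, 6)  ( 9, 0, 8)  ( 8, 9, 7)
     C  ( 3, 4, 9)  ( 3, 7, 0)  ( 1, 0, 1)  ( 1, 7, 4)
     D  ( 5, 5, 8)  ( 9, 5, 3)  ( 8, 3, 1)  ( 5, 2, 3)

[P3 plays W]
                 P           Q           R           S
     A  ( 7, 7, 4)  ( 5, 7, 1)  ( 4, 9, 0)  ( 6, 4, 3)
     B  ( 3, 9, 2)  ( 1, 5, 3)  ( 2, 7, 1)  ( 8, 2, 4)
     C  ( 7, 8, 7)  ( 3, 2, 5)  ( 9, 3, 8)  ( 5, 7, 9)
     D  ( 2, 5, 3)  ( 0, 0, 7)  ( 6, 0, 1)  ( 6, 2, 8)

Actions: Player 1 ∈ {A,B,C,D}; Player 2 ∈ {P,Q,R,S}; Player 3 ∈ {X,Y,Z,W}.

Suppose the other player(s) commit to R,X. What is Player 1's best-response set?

P1 best: {A}

u_1(A vs R,X) = 4
u_1(B vs R,X) = 3
u_1(C vs R,X) = 3
u_1(D vs R,X) = 1
max payoff 4 at {A}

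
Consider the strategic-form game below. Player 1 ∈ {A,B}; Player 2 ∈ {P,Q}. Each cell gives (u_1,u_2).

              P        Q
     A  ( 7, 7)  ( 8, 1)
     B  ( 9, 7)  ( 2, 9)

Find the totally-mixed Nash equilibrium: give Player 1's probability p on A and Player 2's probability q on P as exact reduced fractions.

(p,q) = (1/4, 3/4)

P1 indiff ⇒ q·7+(1-q)·8 = q·9+(1-q)·2 ⇒ q(-2) = (1-q)(-6) ⇒ q = 3/4
P2 indiff ⇒ p·7+(1-p)·7 = p·1+(1-p)·9 ⇒ p(6) = (1-p)(2) ⇒ p = 1/4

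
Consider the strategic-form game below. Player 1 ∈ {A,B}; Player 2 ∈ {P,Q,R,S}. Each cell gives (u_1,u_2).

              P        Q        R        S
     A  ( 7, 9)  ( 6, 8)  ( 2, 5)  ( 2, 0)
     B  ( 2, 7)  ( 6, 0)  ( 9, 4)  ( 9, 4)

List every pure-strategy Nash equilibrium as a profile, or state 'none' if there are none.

Nash profiles: (A,P)

(A,P): NE
(A,Q): not NE [P2→P gives 9>8]
(A,R): not NE [P1→B gives 9>2; P2→P gives 9>5]
(A,S): not NE [P1→B gives 9>2; P2→P gives 9>0]
(B,P): not NE [P1→A gives 7>2]
(B,Q): not NE [P2→P gives 7>0]
(B,R): not NE [P2→P gives 7>4]
(B,S): not NE [P2→P gives 7>4]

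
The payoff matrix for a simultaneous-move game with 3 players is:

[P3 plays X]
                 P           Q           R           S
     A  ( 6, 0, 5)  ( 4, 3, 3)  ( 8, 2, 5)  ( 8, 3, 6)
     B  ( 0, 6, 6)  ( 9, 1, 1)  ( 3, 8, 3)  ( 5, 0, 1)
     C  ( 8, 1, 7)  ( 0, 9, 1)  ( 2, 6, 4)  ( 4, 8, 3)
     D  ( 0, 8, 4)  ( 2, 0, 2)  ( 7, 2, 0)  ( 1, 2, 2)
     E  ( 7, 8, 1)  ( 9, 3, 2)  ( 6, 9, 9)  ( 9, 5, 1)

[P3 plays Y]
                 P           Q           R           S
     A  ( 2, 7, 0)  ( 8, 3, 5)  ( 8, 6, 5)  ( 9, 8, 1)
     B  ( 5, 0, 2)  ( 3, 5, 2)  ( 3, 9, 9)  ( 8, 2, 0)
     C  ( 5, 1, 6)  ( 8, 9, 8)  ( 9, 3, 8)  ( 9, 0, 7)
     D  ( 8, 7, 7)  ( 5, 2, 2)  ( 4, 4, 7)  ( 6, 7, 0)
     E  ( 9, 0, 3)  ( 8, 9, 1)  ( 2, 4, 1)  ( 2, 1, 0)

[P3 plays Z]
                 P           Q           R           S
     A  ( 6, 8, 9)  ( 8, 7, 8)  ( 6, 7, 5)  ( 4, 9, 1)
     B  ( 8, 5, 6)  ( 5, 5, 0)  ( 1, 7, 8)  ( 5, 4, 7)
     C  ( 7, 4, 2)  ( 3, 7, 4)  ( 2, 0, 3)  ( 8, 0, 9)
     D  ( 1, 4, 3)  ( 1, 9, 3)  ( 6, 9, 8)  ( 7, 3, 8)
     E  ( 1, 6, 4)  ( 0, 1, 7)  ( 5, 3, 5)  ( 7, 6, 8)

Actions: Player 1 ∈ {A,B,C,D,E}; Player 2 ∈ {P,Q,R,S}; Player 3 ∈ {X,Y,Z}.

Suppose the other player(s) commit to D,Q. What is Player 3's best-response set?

BR_3 = {Z}

u_3(X vs D,Q) = 2
u_3(Y vs D,Q) = 2
u_3(Z vs D,Q) = 3
max payoff 3 at {Z}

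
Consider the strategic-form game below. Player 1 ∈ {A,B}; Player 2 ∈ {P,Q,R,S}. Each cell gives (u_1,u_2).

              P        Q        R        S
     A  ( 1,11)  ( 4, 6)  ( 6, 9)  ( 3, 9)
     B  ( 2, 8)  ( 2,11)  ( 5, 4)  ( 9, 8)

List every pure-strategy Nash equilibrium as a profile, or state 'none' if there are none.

PSNE: ∅

(A,P): not NE [P1→B gives 2>1]
(A,Q): not NE [P2→P gives 11>6]
(A,R): not NE [P2→P gives 11>9]
(A,S): not NE [P1→B gives 9>3; P2→P gives 11>9]
(B,P): not NE [P2→Q gives 11>8]
(B,Q): not NE [P1→A gives 4>2]
(B,R): not NE [P1→A gives 6>5; P2→Q gives 11>4]
(B,S): not NE [P2→Q gives 11>8]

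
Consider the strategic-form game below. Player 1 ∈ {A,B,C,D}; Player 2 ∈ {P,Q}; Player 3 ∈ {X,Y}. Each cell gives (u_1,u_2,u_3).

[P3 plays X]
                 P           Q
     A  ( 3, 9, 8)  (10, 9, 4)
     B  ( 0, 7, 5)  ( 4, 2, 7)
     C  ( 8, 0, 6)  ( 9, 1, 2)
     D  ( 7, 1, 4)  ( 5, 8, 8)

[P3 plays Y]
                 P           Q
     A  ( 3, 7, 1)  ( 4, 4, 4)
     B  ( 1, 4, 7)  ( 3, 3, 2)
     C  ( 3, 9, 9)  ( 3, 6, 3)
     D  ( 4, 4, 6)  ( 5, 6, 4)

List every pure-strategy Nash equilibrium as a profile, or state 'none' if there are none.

(A,P,X): not NE [P1→C gives 8>3]
(A,P,Y): not NE [P1→D gives 4>3; P3→X gives 8>1]
(A,Q,X): NE
(A,Q,Y): not NE [P1→D gives 5>4; P2→P gives 7>4]
(B,P,X): not NE [P1→C gives 8>0; P3→Y gives 7>5]
(B,P,Y): not NE [P1→D gives 4>1]
(B,Q,X): not NE [P1→A gives 10>4; P2→P gives 7>2]
(B,Q,Y): not NE [P1→D gives 5>3; P2→P gives 4>3; P3→X gives 7>2]
(C,P,X): not NE [P2→Q gives 1>0; P3→Y gives 9>6]
(C,P,Y): not NE [P1→D gives 4>3]
(C,Q,X): not NE [P1→A gives 10>9; P3→Y gives 3>2]
(C,Q,Y): not NE [P1→D gives 5>3; P2→P gives 9>6]
(D,P,X): not NE [P1→C gives 8>7; P2→Q gives 8>1; P3→Y gives 6>4]
(D,P,Y): not NE [P2→Q gives 6>4]
(D,Q,X): not NE [P1→A gives 10>5]
(D,Q,Y): not NE [P3→X gives 8>4]

PSNE = {(A,Q,X)}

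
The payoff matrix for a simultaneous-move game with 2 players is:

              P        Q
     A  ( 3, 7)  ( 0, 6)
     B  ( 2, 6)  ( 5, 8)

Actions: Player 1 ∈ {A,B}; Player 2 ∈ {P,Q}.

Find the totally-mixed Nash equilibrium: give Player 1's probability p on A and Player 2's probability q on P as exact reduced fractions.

P1 indiff ⇒ q·3+(1-q)·0 = q·2+(1-q)·5 ⇒ q(1) = (1-q)(5) ⇒ q = 5/6
P2 indiff ⇒ p·7+(1-p)·6 = p·6+(1-p)·8 ⇒ p(1) = (1-p)(2) ⇒ p = 2/3

P1 mixes 2/3 on A; P2 mixes 5/6 on P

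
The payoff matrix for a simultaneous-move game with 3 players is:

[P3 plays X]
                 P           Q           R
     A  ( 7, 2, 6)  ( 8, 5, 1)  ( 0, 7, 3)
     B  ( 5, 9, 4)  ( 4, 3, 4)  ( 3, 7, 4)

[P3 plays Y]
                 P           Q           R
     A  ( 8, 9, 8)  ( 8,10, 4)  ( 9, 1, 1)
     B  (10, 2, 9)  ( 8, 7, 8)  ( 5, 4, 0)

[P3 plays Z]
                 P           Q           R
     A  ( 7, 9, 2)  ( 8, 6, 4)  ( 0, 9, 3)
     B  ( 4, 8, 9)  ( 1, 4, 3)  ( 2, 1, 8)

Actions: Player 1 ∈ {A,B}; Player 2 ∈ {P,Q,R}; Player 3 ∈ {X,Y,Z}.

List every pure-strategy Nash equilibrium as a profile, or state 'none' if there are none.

NE set: (A,Q,Y), (B,Q,Y)

(A,P,X): not NE [P2→R gives 7>2; P3→Y gives 8>6]
(A,P,Y): not NE [P1→B gives 10>8; P2→Q gives 10>9]
(A,P,Z): not NE [P3→Y gives 8>2]
(A,Q,X): not NE [P2→R gives 7>5; P3→Z gives 4>1]
(A,Q,Y): NE
(A,Q,Z): not NE [P2→R gives 9>6]
(A,R,X): not NE [P1→B gives 3>0]
(A,R,Y): not NE [P2→Q gives 10>1; P3→Z gives 3>1]
(A,R,Z): not NE [P1→B gives 2>0]
(B,P,X): not NE [P1→A gives 7>5; P3→Z gives 9>4]
(B,P,Y): not NE [P2→Q gives 7>2]
(B,P,Z): not NE [P1→A gives 7>4]
(B,Q,X): not NE [P1→A gives 8>4; P2→P gives 9>3; P3→Y gives 8>4]
(B,Q,Y): NE
(B,Q,Z): not NE [P1→A gives 8>1; P2→P gives 8>4; P3→Y gives 8>3]
(B,R,X): not NE [P2→P gives 9>7; P3→Z gives 8>4]
(B,R,Y): not NE [P1→A gives 9>5; P2→Q gives 7>4; P3→Z gives 8>0]
(B,R,Z): not NE [P2→P gives 8>1]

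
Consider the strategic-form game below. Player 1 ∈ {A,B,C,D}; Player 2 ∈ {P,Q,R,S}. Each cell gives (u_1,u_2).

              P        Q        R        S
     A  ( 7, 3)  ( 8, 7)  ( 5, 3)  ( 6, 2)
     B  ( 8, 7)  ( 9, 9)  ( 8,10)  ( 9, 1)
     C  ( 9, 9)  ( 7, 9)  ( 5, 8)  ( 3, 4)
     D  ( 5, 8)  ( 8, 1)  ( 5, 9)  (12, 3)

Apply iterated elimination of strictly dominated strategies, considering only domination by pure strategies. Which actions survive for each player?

Remaining: P1:{B,C} P2:{P,Q,R}

P1 drop A (B beats it: P:8>7 Q:9>8 R:8>5 S:9>6)
P2 drop S (P beats it: B:7>1 C:9>4 D:8>3)
P1 drop D (B beats it: P:8>5 Q:9>8 R:8>5)
P1→{B,C} P2→{P,Q,R}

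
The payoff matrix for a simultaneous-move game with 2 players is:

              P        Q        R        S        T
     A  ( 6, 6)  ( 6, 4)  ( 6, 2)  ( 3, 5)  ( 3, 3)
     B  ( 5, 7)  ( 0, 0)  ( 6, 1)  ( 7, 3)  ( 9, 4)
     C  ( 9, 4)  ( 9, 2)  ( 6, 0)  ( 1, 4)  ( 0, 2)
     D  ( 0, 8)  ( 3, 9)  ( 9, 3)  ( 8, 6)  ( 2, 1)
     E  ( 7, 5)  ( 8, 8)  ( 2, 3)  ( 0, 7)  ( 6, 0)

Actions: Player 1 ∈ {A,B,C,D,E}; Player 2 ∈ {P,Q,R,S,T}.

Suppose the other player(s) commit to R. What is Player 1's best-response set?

u_1(A vs R) = 6
u_1(B vs R) = 6
u_1(C vs R) = 6
u_1(D vs R) = 9
u_1(E vs R) = 2
max payoff 9 at {D}

P1 best: {D}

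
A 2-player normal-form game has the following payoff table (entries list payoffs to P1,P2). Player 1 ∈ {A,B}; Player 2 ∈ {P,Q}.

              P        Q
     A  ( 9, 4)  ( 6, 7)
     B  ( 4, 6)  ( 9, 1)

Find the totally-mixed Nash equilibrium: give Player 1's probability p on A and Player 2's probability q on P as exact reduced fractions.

P1 indiff ⇒ q·9+(1-q)·6 = q·4+(1-q)·9 ⇒ q(5) = (1-q)(3) ⇒ q = 3/8
P2 indiff ⇒ p·4+(1-p)·6 = p·7+(1-p)·1 ⇒ p(-3) = (1-p)(-5) ⇒ p = 5/8

P1 mixes 5/8 on A; P2 mixes 3/8 on P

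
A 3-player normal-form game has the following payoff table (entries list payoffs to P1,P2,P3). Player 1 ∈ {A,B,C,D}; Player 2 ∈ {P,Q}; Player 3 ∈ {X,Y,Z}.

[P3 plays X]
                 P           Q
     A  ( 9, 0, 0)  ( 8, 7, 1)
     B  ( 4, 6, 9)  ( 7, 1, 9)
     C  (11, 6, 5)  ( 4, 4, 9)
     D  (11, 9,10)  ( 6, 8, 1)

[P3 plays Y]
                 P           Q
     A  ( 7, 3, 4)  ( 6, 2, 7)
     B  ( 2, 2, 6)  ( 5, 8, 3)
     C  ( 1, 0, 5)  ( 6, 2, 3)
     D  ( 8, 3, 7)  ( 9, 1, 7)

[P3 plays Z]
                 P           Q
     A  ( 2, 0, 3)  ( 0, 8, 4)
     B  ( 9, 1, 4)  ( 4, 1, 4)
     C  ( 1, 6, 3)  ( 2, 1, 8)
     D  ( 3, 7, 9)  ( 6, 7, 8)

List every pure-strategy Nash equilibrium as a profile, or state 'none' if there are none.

PSNE = {(C,P,X), (D,P,X), (D,Q,Z)}

(A,P,X): not NE [P1→D gives 11>9; P2→Q gives 7>0; P3→Y gives 4>0]
(A,P,Y): not NE [P1→D gives 8>7]
(A,P,Z): not NE [P1→B gives 9>2; P2→Q gives 8>0; P3→Y gives 4>3]
(A,Q,X): not NE [P3→Y gives 7>1]
(A,Q,Y): not NE [P1→D gives 9>6; P2→P gives 3>2]
(A,Q,Z): not NE [P1→D gives 6>0; P3→Y gives 7>4]
(B,P,X): not NE [P1→D gives 11>4]
(B,P,Y): not NE [P1→D gives 8>2; P2→Q gives 8>2; P3→X gives 9>6]
(B,P,Z): not NE [P3→X gives 9>4]
(B,Q,X): not NE [P1→A gives 8>7; P2→P gives 6>1]
(B,Q,Y): not NE [P1→D gives 9>5; P3→X gives 9>3]
(B,Q,Z): not NE [P1→D gives 6>4; P3→X gives 9>4]
(C,P,X): NE
(C,P,Y): not NE [P1→D gives 8>1; P2→Q gives 2>0]
(C,P,Z): not NE [P1→B gives 9>1; P3→Y gives 5>3]
(C,Q,X): not NE [P1→A gives 8>4; P2→P gives 6>4]
(C,Q,Y): not NE [P1→D gives 9>6; P3→X gives 9>3]
(C,Q,Z): not NE [P1→D gives 6>2; P2→P gives 6>1; P3→X gives 9>8]
(D,P,X): NE
(D,P,Y): not NE [P3→X gives 10>7]
(D,P,Z): not NE [P1→B gives 9>3; P3→X gives 10>9]
(D,Q,X): not NE [P1→A gives 8>6; P2→P gives 9>8; P3→Z gives 8>1]
(D,Q,Y): not NE [P2→P gives 3>1; P3→Z gives 8>7]
(D,Q,Z): NE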